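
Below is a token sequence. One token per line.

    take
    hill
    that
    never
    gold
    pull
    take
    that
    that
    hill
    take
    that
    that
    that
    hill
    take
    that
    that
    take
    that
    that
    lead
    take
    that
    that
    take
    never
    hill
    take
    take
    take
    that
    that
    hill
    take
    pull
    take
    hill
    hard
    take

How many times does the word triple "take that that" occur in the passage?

Scanning the 38 overlapping trigram windows for "take that that":
  position 7–9: take that that
  position 11–13: take that that
  position 16–18: take that that
  position 19–21: take that that
  position 23–25: take that that
  position 31–33: take that that

6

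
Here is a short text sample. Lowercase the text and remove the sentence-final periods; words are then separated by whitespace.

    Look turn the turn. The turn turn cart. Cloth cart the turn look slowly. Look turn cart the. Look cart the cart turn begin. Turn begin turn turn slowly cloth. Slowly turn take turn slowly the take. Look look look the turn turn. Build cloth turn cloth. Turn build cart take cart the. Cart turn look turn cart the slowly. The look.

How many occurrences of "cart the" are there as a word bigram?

5

Scanning the 61 overlapping bigram windows for "cart the":
  position 10–11: cart the
  position 17–18: cart the
  position 20–21: cart the
  position 52–53: cart the
  position 58–59: cart the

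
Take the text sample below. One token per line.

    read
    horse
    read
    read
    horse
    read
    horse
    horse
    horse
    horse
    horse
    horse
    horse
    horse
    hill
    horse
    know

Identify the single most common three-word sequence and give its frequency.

"horse horse horse", 6 times

Trigram frequencies (highest first):
  horse horse horse: 6
  read horse read: 2
  horse read read: 1
  read read horse: 1
  horse read horse: 1
  read horse horse: 1
  … (3 more, each ≤ 1)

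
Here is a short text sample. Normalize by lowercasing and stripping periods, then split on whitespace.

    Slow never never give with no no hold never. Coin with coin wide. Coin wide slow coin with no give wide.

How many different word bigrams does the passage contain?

17

21 tokens → 20 bigram windows in total.
Repeated bigrams (each contributes count−1 duplicates):
  coin wide: 2
  coin with: 2
  with no: 2
3 duplicate windows → 20 − 3 = 17 distinct.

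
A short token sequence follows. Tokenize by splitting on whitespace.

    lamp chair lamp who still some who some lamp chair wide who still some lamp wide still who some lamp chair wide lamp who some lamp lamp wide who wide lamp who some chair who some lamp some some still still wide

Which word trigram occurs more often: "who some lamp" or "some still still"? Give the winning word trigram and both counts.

"who some lamp": 4 occurrences
"some still still": 1 occurrence

"who some lamp" (4 vs 1)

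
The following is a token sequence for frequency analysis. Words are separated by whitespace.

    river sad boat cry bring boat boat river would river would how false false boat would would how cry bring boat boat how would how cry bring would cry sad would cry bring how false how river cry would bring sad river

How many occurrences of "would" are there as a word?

8

Scanning the 42 tokens for "would":
  position 9: would
  position 11: would
  position 16: would
  position 17: would
  position 24: would
  position 28: would
  position 31: would
  position 39: would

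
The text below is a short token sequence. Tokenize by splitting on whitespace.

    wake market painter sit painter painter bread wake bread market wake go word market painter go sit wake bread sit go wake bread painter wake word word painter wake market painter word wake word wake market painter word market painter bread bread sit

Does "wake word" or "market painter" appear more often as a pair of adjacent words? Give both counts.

"market painter" (5 vs 2)

"wake word": 2 occurrences
"market painter": 5 occurrences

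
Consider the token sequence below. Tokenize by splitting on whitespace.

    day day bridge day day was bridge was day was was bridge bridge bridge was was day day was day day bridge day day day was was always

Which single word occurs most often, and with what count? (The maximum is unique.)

Unigram frequencies (highest first):
  day: 12
  was: 9
  bridge: 6
  always: 1

"day", 12 times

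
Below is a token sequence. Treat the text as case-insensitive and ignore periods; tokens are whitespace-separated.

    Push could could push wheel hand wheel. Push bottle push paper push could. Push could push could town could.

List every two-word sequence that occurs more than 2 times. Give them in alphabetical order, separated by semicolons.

could push; push could

Bigram counts meeting the condition (more than 2 times):
  could push: 3
  push could: 4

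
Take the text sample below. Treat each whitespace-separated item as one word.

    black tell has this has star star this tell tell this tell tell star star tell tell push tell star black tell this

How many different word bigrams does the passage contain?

23 tokens → 22 bigram windows in total.
Repeated bigrams (each contributes count−1 duplicates):
  tell tell: 3
  black tell: 2
  star star: 2
  tell star: 2
  tell this: 2
  this tell: 2
7 duplicate windows → 22 − 7 = 15 distinct.

15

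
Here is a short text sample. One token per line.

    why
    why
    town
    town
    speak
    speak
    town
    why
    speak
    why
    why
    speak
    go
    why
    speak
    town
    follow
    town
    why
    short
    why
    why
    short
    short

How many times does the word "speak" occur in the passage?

Scanning the 24 tokens for "speak":
  position 5: speak
  position 6: speak
  position 9: speak
  position 12: speak
  position 15: speak

5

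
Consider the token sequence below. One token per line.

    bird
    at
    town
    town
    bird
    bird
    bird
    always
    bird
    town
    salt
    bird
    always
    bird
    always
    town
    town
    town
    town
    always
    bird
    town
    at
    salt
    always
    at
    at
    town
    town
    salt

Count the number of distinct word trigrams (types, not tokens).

24

30 tokens → 28 trigram windows in total.
Repeated trigrams (each contributes count−1 duplicates):
  always bird town: 2
  at town town: 2
  bird always bird: 2
  town town town: 2
4 duplicate windows → 28 − 4 = 24 distinct.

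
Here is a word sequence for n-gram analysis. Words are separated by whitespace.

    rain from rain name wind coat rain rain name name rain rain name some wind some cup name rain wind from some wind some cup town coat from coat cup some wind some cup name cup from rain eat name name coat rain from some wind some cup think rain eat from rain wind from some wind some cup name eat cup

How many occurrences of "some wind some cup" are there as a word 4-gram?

5

Scanning the 59 overlapping 4-gram windows for "some wind some cup":
  position 14–17: some wind some cup
  position 22–25: some wind some cup
  position 31–34: some wind some cup
  position 45–48: some wind some cup
  position 56–59: some wind some cup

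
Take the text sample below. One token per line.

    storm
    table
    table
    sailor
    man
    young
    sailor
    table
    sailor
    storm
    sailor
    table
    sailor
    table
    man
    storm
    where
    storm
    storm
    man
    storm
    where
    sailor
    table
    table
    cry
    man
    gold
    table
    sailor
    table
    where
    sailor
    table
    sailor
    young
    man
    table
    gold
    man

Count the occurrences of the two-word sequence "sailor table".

6

Scanning the 39 overlapping bigram windows for "sailor table":
  position 7–8: sailor table
  position 11–12: sailor table
  position 13–14: sailor table
  position 23–24: sailor table
  position 30–31: sailor table
  position 33–34: sailor table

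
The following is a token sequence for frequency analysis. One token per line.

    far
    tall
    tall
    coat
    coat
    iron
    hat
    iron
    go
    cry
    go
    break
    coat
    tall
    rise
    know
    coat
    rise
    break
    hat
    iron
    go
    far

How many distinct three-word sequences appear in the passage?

20

23 tokens → 21 trigram windows in total.
Repeated trigrams (each contributes count−1 duplicates):
  hat iron go: 2
1 duplicate windows → 21 − 1 = 20 distinct.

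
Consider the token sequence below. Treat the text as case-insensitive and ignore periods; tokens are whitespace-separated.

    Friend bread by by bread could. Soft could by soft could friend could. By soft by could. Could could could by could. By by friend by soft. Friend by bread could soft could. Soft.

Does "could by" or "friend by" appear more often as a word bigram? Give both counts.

"could by" (4 vs 2)

"could by": 4 occurrences
"friend by": 2 occurrences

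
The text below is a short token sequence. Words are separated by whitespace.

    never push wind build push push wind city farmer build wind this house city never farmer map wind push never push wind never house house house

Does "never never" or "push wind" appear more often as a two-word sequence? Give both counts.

"push wind" (3 vs 0)

"never never": 0 occurrences
"push wind": 3 occurrences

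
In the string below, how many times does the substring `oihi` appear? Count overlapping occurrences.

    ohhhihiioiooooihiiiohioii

Sliding a length-4 window over the 25 characters (22 positions):
  position 14–17: oihi

1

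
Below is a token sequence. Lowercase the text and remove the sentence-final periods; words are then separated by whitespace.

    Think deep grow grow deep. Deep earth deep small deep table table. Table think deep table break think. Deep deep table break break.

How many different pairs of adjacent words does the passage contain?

15

23 tokens → 22 bigram windows in total.
Repeated bigrams (each contributes count−1 duplicates):
  deep table: 3
  think deep: 3
  deep deep: 2
  table break: 2
  table table: 2
7 duplicate windows → 22 − 7 = 15 distinct.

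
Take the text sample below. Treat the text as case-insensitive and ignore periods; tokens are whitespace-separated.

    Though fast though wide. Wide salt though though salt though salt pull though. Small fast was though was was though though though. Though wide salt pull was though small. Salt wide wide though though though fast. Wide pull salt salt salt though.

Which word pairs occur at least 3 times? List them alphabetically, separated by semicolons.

salt though; though though; was though

Bigram counts meeting the condition (at least 3 times):
  salt though: 3
  though though: 6
  was though: 3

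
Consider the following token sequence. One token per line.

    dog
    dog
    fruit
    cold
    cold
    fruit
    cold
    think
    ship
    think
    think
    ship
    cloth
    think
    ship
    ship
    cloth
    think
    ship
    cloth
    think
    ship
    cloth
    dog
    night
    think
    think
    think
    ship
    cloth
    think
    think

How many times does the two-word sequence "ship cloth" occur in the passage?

Scanning the 31 overlapping bigram windows for "ship cloth":
  position 12–13: ship cloth
  position 16–17: ship cloth
  position 19–20: ship cloth
  position 22–23: ship cloth
  position 29–30: ship cloth

5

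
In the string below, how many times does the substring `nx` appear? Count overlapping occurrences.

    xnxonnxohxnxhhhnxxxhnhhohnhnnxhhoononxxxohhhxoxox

6

Sliding a length-2 window over the 49 characters (48 positions):
  position 2–3: nx
  position 6–7: nx
  position 11–12: nx
  position 16–17: nx
  position 29–30: nx
  position 37–38: nx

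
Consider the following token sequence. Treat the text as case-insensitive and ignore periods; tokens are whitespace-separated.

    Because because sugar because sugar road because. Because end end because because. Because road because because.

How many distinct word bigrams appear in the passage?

16 tokens → 15 bigram windows in total.
Repeated bigrams (each contributes count−1 duplicates):
  because because: 5
  because sugar: 2
  road because: 2
6 duplicate windows → 15 − 6 = 9 distinct.

9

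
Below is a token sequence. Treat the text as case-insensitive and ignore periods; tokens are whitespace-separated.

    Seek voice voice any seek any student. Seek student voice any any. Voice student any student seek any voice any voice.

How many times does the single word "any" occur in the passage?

Scanning the 21 tokens for "any":
  position 4: any
  position 6: any
  position 11: any
  position 12: any
  position 15: any
  position 18: any
  position 20: any

7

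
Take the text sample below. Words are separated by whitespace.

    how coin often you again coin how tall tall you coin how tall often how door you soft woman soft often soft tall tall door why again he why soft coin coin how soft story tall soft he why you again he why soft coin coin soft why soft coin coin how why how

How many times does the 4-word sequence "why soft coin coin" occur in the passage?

3

Scanning the 51 overlapping 4-gram windows for "why soft coin coin":
  position 29–32: why soft coin coin
  position 43–46: why soft coin coin
  position 48–51: why soft coin coin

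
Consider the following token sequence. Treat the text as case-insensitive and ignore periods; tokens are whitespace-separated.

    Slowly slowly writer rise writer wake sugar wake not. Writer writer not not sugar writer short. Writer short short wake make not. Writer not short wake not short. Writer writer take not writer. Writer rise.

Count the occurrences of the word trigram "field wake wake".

0

Scanning the 33 overlapping trigram windows for "field wake wake":
  (none found)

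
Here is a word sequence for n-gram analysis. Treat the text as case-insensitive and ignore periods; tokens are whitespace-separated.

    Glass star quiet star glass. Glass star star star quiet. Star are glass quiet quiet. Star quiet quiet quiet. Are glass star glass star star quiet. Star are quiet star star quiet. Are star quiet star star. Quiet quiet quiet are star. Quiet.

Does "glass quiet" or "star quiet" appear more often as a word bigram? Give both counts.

"star quiet" (8 vs 1)

"glass quiet": 1 occurrence
"star quiet": 8 occurrences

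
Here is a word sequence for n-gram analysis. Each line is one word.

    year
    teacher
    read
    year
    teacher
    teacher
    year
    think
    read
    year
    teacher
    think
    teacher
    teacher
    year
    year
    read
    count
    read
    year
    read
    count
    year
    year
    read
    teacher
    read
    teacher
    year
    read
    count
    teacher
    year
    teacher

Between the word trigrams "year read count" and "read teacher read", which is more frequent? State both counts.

"year read count": 3 occurrences
"read teacher read": 1 occurrence

"year read count" (3 vs 1)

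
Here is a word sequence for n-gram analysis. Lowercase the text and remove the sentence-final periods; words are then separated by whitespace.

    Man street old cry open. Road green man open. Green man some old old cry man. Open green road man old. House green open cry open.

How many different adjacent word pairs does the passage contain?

26 tokens → 25 bigram windows in total.
Repeated bigrams (each contributes count−1 duplicates):
  cry open: 2
  green man: 2
  man open: 2
  old cry: 2
  open green: 2
5 duplicate windows → 25 − 5 = 20 distinct.

20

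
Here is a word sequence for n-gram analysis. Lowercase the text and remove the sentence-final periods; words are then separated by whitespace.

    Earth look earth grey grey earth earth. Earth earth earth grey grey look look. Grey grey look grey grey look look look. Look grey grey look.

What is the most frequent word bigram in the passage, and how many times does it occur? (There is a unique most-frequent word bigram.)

"grey grey", 5 times

Bigram frequencies (highest first):
  grey grey: 5
  earth earth: 4
  grey look: 4
  look look: 4
  look grey: 3
  earth grey: 2
  … (3 more, each ≤ 1)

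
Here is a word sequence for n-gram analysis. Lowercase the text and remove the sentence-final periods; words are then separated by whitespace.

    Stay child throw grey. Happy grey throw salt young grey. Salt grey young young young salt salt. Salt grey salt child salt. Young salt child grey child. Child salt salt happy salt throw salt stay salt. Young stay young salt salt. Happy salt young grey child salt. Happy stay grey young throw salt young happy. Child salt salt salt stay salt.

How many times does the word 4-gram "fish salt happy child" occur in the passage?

0

Scanning the 58 overlapping 4-gram windows for "fish salt happy child":
  (none found)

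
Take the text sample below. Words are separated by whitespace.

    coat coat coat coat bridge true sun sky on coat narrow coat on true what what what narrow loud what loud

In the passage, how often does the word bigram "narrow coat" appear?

Scanning the 20 overlapping bigram windows for "narrow coat":
  position 11–12: narrow coat

1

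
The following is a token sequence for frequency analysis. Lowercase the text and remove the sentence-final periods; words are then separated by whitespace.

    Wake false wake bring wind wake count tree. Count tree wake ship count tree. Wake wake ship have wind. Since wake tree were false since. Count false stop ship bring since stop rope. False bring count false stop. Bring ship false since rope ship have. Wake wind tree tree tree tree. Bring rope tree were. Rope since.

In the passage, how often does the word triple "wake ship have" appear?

Scanning the 55 overlapping trigram windows for "wake ship have":
  position 16–18: wake ship have

1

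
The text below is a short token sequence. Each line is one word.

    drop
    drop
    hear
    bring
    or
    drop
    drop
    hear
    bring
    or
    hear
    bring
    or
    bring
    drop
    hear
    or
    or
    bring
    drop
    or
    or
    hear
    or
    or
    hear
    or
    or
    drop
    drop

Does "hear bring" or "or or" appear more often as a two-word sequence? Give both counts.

"hear bring": 3 occurrences
"or or": 4 occurrences

"or or" (4 vs 3)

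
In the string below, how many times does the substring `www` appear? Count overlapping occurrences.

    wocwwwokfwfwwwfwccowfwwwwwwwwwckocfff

9

Sliding a length-3 window over the 37 characters (35 positions):
  position 4–6: www
  position 12–14: www
  position 22–24: www
  position 23–25: www
  position 24–26: www
  position 25–27: www
  position 26–28: www
  position 27–29: www
  position 28–30: www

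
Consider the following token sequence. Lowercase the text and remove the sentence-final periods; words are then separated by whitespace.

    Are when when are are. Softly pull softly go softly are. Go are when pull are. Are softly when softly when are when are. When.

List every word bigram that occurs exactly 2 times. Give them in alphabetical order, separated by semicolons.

Bigram counts meeting the condition (exactly 2 times):
  are are: 2
  are softly: 2
  softly when: 2

are are; are softly; softly when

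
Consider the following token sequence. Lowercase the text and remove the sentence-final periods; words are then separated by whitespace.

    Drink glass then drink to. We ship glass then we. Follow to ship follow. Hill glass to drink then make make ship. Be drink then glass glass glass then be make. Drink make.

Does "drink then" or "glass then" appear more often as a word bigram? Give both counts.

"drink then": 2 occurrences
"glass then": 3 occurrences

"glass then" (3 vs 2)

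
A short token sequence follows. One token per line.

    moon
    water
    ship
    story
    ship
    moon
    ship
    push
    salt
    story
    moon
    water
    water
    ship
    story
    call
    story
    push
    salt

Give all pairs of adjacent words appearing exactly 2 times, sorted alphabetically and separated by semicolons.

Bigram counts meeting the condition (exactly 2 times):
  moon water: 2
  push salt: 2
  ship story: 2
  water ship: 2

moon water; push salt; ship story; water ship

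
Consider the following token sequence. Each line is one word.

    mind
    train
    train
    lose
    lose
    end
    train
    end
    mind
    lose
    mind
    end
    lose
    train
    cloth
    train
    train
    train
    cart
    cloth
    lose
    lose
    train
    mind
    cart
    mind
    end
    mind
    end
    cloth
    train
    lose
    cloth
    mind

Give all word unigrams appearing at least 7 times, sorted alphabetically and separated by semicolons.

Unigram counts meeting the condition (at least 7 times):
  lose: 7
  mind: 7
  train: 9

lose; mind; train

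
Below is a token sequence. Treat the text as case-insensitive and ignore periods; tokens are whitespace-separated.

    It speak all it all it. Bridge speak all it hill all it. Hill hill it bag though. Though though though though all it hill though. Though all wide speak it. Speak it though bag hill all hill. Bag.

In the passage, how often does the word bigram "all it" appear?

Scanning the 38 overlapping bigram windows for "all it":
  position 3–4: all it
  position 5–6: all it
  position 9–10: all it
  position 12–13: all it
  position 23–24: all it

5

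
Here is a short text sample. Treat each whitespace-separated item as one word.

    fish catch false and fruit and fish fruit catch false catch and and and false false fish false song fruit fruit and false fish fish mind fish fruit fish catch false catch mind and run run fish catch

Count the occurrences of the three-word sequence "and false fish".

Scanning the 36 overlapping trigram windows for "and false fish":
  position 22–24: and false fish

1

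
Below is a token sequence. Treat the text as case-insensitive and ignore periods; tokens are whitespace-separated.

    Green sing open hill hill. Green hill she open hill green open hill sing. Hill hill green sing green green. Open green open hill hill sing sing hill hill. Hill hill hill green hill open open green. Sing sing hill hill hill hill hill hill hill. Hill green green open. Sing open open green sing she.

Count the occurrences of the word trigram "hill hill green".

Scanning the 54 overlapping trigram windows for "hill hill green":
  position 4–6: hill hill green
  position 15–17: hill hill green
  position 31–33: hill hill green
  position 46–48: hill hill green

4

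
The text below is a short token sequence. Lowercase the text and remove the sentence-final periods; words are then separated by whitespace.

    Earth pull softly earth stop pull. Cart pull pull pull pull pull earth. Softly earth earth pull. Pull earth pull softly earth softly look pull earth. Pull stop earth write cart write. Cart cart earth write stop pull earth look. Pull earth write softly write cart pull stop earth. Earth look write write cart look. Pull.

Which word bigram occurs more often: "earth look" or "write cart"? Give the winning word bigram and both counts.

"earth look": 2 occurrences
"write cart": 4 occurrences

"write cart" (4 vs 2)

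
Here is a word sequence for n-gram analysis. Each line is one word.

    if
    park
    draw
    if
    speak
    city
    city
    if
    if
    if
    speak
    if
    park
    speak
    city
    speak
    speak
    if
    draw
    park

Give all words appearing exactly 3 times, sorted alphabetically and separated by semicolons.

city; park

Unigram counts meeting the condition (exactly 3 times):
  city: 3
  park: 3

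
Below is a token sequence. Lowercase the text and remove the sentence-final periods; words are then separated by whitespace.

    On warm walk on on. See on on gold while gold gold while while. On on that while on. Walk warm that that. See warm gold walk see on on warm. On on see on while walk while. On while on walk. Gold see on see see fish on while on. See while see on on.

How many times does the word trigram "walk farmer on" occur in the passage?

0

Scanning the 54 overlapping trigram windows for "walk farmer on":
  (none found)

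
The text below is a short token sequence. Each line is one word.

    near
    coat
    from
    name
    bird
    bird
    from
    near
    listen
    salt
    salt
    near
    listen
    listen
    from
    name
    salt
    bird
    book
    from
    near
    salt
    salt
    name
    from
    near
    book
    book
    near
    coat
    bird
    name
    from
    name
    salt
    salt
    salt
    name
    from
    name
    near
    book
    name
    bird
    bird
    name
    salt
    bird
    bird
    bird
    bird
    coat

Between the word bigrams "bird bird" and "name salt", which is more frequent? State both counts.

"bird bird" (5 vs 3)

"bird bird": 5 occurrences
"name salt": 3 occurrences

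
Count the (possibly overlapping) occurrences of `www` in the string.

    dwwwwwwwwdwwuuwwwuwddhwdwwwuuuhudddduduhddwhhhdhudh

Sliding a length-3 window over the 51 characters (49 positions):
  position 2–4: www
  position 3–5: www
  position 4–6: www
  position 5–7: www
  position 6–8: www
  position 7–9: www
  position 15–17: www
  position 25–27: www

8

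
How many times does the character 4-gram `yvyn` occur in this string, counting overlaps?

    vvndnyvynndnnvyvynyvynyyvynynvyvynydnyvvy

Sliding a length-4 window over the 41 characters (38 positions):
  position 6–9: yvyn
  position 15–18: yvyn
  position 19–22: yvyn
  position 24–27: yvyn
  position 31–34: yvyn

5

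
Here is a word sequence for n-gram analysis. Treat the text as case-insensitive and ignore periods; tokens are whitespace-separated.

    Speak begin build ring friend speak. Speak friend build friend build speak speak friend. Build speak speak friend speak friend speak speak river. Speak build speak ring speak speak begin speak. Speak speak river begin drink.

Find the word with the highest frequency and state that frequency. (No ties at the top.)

"speak", 17 times

Unigram frequencies (highest first):
  speak: 17
  friend: 6
  build: 5
  begin: 3
  ring: 2
  river: 2
  … (1 more, each ≤ 1)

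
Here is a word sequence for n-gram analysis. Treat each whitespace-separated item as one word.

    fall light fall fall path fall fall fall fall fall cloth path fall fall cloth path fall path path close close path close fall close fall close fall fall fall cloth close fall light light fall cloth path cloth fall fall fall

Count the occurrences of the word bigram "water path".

0

Scanning the 41 overlapping bigram windows for "water path":
  (none found)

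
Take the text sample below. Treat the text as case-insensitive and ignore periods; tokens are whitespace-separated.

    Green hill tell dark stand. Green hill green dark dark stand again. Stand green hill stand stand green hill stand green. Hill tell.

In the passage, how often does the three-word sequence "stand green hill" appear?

Scanning the 21 overlapping trigram windows for "stand green hill":
  position 5–7: stand green hill
  position 13–15: stand green hill
  position 17–19: stand green hill
  position 20–22: stand green hill

4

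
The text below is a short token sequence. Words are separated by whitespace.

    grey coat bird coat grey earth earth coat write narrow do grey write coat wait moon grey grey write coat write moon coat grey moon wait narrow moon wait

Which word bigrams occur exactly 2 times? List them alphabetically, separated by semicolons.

Bigram counts meeting the condition (exactly 2 times):
  coat grey: 2
  coat write: 2
  grey write: 2
  moon wait: 2
  write coat: 2

coat grey; coat write; grey write; moon wait; write coat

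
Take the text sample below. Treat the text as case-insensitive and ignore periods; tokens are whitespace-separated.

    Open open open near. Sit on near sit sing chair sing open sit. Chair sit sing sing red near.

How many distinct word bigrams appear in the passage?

15

19 tokens → 18 bigram windows in total.
Repeated bigrams (each contributes count−1 duplicates):
  near sit: 2
  open open: 2
  sit sing: 2
3 duplicate windows → 18 − 3 = 15 distinct.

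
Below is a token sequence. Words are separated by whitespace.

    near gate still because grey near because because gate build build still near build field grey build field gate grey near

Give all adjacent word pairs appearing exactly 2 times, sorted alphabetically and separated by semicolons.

Bigram counts meeting the condition (exactly 2 times):
  build field: 2
  grey near: 2

build field; grey near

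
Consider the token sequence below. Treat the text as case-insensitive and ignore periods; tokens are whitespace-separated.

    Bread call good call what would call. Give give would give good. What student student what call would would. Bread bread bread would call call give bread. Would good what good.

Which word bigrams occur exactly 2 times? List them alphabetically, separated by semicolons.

Bigram counts meeting the condition (exactly 2 times):
  bread bread: 2
  bread would: 2
  call give: 2
  good what: 2
  would call: 2

bread bread; bread would; call give; good what; would call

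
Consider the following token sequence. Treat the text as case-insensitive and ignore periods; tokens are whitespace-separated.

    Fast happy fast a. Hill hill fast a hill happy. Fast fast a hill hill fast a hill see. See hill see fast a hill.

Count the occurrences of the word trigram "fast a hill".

5

Scanning the 23 overlapping trigram windows for "fast a hill":
  position 3–5: fast a hill
  position 7–9: fast a hill
  position 12–14: fast a hill
  position 16–18: fast a hill
  position 23–25: fast a hill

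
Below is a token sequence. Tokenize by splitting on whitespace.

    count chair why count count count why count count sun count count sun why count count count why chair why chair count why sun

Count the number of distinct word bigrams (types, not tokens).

24 tokens → 23 bigram windows in total.
Repeated bigrams (each contributes count−1 duplicates):
  count count: 6
  count why: 3
  why count: 3
  chair why: 2
  count sun: 2
  why chair: 2
12 duplicate windows → 23 − 12 = 11 distinct.

11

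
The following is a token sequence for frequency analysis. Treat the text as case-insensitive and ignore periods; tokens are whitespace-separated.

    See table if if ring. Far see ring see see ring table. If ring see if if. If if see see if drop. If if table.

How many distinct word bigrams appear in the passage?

26 tokens → 25 bigram windows in total.
Repeated bigrams (each contributes count−1 duplicates):
  if if: 5
  if ring: 2
  ring see: 2
  see if: 2
  see ring: 2
  see see: 2
  table if: 2
10 duplicate windows → 25 − 10 = 15 distinct.

15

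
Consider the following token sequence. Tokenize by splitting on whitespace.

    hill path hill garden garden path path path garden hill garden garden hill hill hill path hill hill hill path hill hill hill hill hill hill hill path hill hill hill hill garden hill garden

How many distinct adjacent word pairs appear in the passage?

35 tokens → 34 bigram windows in total.
Repeated bigrams (each contributes count−1 duplicates):
  hill hill: 13
  hill garden: 4
  hill path: 4
  path hill: 4
  garden hill: 3
  garden garden: 2
  path path: 2
25 duplicate windows → 34 − 25 = 9 distinct.

9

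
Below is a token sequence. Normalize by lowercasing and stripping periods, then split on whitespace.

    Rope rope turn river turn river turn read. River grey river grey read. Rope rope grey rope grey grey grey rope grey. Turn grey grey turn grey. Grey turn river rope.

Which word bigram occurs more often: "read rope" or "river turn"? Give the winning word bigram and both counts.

"river turn" (2 vs 1)

"read rope": 1 occurrence
"river turn": 2 occurrences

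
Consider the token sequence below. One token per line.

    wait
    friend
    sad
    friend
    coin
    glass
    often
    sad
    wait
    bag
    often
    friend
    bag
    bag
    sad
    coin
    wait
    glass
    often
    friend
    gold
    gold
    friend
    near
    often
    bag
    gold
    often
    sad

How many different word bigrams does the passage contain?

25

29 tokens → 28 bigram windows in total.
Repeated bigrams (each contributes count−1 duplicates):
  glass often: 2
  often friend: 2
  often sad: 2
3 duplicate windows → 28 − 3 = 25 distinct.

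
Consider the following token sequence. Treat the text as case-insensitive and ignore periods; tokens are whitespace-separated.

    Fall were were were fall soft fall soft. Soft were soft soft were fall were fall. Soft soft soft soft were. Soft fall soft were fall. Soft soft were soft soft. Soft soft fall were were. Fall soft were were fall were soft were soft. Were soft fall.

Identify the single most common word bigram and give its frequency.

Bigram frequencies (highest first):
  soft soft: 9
  soft were: 8
  were fall: 6
  fall soft: 6
  were soft: 6
  fall were: 4
  … (2 more, each ≤ 4)

"soft soft", 9 times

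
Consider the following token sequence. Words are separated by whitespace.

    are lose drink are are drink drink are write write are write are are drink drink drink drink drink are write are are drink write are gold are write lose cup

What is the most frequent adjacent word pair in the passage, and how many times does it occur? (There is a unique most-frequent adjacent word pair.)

"drink drink", 5 times

Bigram frequencies (highest first):
  drink drink: 5
  are write: 4
  write are: 4
  drink are: 3
  are are: 3
  are drink: 3
  … (8 more, each ≤ 1)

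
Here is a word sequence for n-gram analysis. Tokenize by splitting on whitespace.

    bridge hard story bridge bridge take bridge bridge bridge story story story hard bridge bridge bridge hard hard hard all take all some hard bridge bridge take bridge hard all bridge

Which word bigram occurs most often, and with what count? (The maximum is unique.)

Bigram frequencies (highest first):
  bridge bridge: 6
  bridge hard: 3
  bridge take: 2
  take bridge: 2
  story story: 2
  hard bridge: 2
  … (11 more, each ≤ 2)

"bridge bridge", 6 times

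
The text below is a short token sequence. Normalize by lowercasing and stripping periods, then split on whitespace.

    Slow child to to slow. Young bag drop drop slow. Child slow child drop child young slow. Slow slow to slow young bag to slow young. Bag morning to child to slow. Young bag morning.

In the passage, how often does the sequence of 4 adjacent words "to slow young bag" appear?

Scanning the 32 overlapping 4-gram windows for "to slow young bag":
  position 4–7: to slow young bag
  position 20–23: to slow young bag
  position 24–27: to slow young bag
  position 31–34: to slow young bag

4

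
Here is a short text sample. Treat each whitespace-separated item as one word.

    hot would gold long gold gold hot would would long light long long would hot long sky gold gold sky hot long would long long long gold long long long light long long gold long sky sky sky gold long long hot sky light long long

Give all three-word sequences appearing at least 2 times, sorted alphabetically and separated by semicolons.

gold long long; light long long; long gold long; long light long; long long gold; long long long

Trigram counts meeting the condition (at least 2 times):
  gold long long: 2
  light long long: 3
  long gold long: 2
  long light long: 2
  long long gold: 2
  long long long: 2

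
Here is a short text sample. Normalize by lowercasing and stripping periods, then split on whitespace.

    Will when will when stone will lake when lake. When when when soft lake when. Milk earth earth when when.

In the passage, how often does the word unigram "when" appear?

Scanning the 20 tokens for "when":
  position 2: when
  position 4: when
  position 8: when
  position 10: when
  position 11: when
  position 12: when
  position 15: when
  position 19: when
  position 20: when

9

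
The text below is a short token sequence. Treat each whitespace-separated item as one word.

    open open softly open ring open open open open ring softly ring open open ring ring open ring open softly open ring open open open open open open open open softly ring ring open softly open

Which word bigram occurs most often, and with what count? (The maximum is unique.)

Bigram frequencies (highest first):
  open open: 12
  ring open: 6
  open ring: 5
  open softly: 4
  softly open: 3
  softly ring: 2
  … (2 more, each ≤ 2)

"open open", 12 times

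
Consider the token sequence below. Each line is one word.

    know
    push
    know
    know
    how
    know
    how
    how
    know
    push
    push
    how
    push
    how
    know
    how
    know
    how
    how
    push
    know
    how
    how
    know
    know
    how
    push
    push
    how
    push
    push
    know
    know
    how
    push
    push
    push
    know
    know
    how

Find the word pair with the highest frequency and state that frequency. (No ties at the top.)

"know how", 8 times

Bigram frequencies (highest first):
  know how: 8
  how know: 5
  push push: 5
  how push: 5
  push know: 4
  know know: 4
  … (3 more, each ≤ 3)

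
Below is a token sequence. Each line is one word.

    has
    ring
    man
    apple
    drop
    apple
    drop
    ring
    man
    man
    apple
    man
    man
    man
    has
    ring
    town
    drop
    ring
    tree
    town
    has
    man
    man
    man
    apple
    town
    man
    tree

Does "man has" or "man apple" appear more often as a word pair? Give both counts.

"man apple" (3 vs 1)

"man has": 1 occurrence
"man apple": 3 occurrences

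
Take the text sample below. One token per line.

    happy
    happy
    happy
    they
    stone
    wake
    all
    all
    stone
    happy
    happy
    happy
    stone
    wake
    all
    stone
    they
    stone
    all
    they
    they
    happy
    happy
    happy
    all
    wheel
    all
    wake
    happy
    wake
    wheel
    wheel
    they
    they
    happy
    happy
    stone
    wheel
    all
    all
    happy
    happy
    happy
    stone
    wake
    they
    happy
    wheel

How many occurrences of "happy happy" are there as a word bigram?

9

Scanning the 47 overlapping bigram windows for "happy happy":
  position 1–2: happy happy
  position 2–3: happy happy
  position 10–11: happy happy
  position 11–12: happy happy
  position 22–23: happy happy
  position 23–24: happy happy
  position 35–36: happy happy
  position 41–42: happy happy
  position 42–43: happy happy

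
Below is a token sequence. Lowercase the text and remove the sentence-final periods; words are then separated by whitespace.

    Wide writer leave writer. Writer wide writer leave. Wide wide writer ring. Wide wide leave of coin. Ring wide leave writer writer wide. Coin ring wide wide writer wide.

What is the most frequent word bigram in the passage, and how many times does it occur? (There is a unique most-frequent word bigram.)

"wide writer", 4 times

Bigram frequencies (highest first):
  wide writer: 4
  writer wide: 3
  wide wide: 3
  ring wide: 3
  writer leave: 2
  leave writer: 2
  … (8 more, each ≤ 2)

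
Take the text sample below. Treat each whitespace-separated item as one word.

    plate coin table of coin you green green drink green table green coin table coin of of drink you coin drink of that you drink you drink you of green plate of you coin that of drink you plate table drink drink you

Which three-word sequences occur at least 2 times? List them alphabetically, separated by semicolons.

Trigram counts meeting the condition (at least 2 times):
  of drink you: 2
  you drink you: 2

of drink you; you drink you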